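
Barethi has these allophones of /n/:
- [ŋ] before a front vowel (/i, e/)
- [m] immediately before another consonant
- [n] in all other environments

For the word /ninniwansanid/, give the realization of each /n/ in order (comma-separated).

[ŋ], [m], [ŋ], [m], [ŋ]

Occurrence 1 (position 1): before a front vowel (/i, e/) → [ŋ].
Occurrence 2 (position 3): immediately before another consonant → [m].
Occurrence 3 (position 4): before a front vowel (/i, e/) → [ŋ].
Occurrence 4 (position 8): immediately before another consonant → [m].
Occurrence 5 (position 11): before a front vowel (/i, e/) → [ŋ].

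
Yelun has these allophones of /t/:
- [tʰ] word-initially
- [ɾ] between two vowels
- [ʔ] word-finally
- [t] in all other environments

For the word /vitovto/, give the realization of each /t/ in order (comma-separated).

[ɾ], [t]

Occurrence 1 (position 3): between two vowels → [ɾ].
Occurrence 2 (position 6): no conditioning environment matches → elsewhere allophone [t].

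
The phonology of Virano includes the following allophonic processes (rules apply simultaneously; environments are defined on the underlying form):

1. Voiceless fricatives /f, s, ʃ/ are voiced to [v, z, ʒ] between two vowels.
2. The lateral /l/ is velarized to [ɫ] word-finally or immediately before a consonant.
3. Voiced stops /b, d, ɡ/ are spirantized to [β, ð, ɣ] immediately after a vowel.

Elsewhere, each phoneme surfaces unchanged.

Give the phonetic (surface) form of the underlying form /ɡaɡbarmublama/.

[ɡaɣbarmuβlama]

/ɡ/ (word-initial): rule 3 targets it, but not immediately after a vowel → unchanged [ɡ].
/a/ — not in any rule's target class → [a].
/ɡ/ meets the environment for rule 3 (immediately after a vowel) → [ɣ].
/b/ (between /ɡ/ and /a/): rule 3 targets it, but not immediately after a vowel → unchanged [b].
/a/ stays [a].
/r/ stays [r].
/m/ (between /r/ and /u/): no rule targets it → [m].
/u/ stays [u].
/b/ — between /u/ and /l/, immediately after a vowel — surfaces as [β] (rule 3).
/l/ (between /b/ and /a/) is in the target of rule 2 but the environment (word-finally or immediately before a consonant) is not met → [l].
/a/ (between /l/ and /m/): no rule targets it → [a].
/m/ (between /a/ and /a/): no rule targets it → [m].
/a/ (word-final): no rule targets it → [a].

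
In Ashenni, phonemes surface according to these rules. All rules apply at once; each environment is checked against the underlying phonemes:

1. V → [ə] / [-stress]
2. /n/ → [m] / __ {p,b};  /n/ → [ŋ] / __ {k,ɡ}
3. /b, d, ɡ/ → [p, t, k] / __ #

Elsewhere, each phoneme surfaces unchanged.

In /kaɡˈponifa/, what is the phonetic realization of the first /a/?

Rule 1 applies to /a/ (between /k/ and /ɡ/: in an unstressed syllable) → [ə].

[ə]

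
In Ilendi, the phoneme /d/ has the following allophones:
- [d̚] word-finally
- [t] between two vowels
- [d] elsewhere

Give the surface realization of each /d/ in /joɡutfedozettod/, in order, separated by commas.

Occurrence 1 (position 8): between two vowels → [t].
Occurrence 2 (position 15): word-finally → [d̚].

[t], [d̚]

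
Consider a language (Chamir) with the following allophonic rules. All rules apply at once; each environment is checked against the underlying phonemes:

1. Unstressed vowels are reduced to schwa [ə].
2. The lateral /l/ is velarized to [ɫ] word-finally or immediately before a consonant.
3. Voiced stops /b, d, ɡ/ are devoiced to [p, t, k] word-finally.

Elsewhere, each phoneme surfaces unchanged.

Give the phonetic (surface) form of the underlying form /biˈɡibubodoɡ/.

[bəˈɡibəbədək]

/b/ (word-initial) fails the environment for rule 3, so it stays [b].
/i/ meets the environment for rule 1 (in an unstressed syllable) → [ə].
/ɡ/ — between /i/ and /i/; rule 3 does not apply here → [ɡ].
/i/ (between /ɡ/ and /b/): rule 1 targets it, but not in an unstressed syllable → unchanged [i].
/b/ (between /i/ and /u/) is in the target of rule 3 but the environment (word-finally) is not met → [b].
/u/ — between /b/ and /b/, in an unstressed syllable — surfaces as [ə] (rule 1).
/b/ — between /u/ and /o/; rule 3 does not apply here → [b].
/o/ (between /b/ and /d/) occurs in an unstressed syllable → [ə] by rule 1.
/d/ — between /o/ and /o/; rule 3 does not apply here → [d].
/o/ — between /d/ and /ɡ/, in an unstressed syllable — surfaces as [ə] (rule 1).
/ɡ/ meets the environment for rule 3 (word-finally) → [k].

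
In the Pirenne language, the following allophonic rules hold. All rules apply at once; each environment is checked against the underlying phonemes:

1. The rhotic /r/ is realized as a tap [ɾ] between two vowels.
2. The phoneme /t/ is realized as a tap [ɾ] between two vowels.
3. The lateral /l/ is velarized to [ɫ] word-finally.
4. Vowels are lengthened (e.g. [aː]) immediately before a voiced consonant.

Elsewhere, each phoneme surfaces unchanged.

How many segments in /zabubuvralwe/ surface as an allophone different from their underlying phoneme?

Segments that undergo a rule: /a/ → [aː] (rule 4); /u/ → [uː] (rule 4); /u/ → [uː] (rule 4); /a/ → [aː] (rule 4).
All other segments surface unchanged.

4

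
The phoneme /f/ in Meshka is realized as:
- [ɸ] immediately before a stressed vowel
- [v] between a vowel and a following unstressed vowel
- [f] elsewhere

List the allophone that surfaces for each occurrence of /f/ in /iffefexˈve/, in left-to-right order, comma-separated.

Occurrence 1 (position 2): no conditioning environment matches → elsewhere allophone [f].
Occurrence 2 (position 3): no conditioning environment matches → elsewhere allophone [f].
Occurrence 3 (position 5): between a vowel and a following unstressed vowel → [v].

[f], [f], [v]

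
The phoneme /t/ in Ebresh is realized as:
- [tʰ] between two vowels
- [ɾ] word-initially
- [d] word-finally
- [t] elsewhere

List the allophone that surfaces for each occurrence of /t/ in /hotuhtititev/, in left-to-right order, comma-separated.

Occurrence 1 (position 3): between two vowels → [tʰ].
Occurrence 2 (position 6): no conditioning environment matches → elsewhere allophone [t].
Occurrence 3 (position 8): between two vowels → [tʰ].
Occurrence 4 (position 10): between two vowels → [tʰ].

[tʰ], [t], [tʰ], [tʰ]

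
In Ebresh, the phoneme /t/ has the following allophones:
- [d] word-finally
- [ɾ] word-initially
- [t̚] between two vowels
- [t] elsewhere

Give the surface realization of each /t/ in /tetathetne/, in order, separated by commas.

Occurrence 1 (position 1): word-initially → [ɾ].
Occurrence 2 (position 3): between two vowels → [t̚].
Occurrence 3 (position 5): no conditioning environment matches → elsewhere allophone [t].
Occurrence 4 (position 8): no conditioning environment matches → elsewhere allophone [t].

[ɾ], [t̚], [t], [t]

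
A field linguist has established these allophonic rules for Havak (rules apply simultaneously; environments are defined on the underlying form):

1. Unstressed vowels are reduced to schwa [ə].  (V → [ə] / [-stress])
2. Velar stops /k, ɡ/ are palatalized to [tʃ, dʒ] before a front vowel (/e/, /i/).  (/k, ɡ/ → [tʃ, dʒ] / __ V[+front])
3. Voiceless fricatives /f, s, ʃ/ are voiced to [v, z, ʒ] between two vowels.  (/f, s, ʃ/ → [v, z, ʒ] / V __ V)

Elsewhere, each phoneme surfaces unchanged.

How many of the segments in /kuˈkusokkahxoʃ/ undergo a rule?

Segments that undergo a rule: /u/ → [ə] (rule 1); /s/ → [z] (rule 3); /o/ → [ə] (rule 1); /a/ → [ə] (rule 1); /o/ → [ə] (rule 1).
All other segments surface unchanged.

5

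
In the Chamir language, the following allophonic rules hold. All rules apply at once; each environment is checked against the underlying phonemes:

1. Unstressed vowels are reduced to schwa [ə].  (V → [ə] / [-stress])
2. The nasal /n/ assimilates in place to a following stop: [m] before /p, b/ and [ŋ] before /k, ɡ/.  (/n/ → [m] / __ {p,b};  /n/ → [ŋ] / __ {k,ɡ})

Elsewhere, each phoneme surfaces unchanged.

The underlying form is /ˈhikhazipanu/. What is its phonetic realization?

[ˈhikhəzəpənə]

/h/ — not in any rule's target class → [h].
/i/ (between /h/ and /k/): rule 1 targets it, but not in an unstressed syllable → unchanged [i].
/k/ stays [k].
/h/ — not in any rule's target class → [h].
/a/ meets the environment for rule 1 (in an unstressed syllable) → [ə].
/z/ (between /a/ and /i/) is unaffected → [z].
/i/ (between /z/ and /p/): in an unstressed syllable, so rule 1 applies → [ə].
/p/ (between /i/ and /a/): no rule targets it → [p].
/a/ (between /p/ and /n/) occurs in an unstressed syllable → [ə] by rule 1.
/n/ (between /a/ and /u/) is in the target of rule 2 but the environment (before a labial or velar stop) is not met → [n].
/u/ (word-final) occurs in an unstressed syllable → [ə] by rule 1.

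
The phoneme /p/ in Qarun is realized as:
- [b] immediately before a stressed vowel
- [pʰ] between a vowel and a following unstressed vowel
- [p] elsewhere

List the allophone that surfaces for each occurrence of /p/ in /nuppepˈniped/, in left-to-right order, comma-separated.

[p], [p], [p], [pʰ]

Occurrence 1 (position 3): no conditioning environment matches → elsewhere allophone [p].
Occurrence 2 (position 4): no conditioning environment matches → elsewhere allophone [p].
Occurrence 3 (position 6): no conditioning environment matches → elsewhere allophone [p].
Occurrence 4 (position 9): between a vowel and a following unstressed vowel → [pʰ].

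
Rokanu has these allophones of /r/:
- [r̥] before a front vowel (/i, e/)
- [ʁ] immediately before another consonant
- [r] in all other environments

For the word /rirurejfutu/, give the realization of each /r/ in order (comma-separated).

Occurrence 1 (position 1): before a front vowel (/i, e/) → [r̥].
Occurrence 2 (position 3): no conditioning environment matches → elsewhere allophone [r].
Occurrence 3 (position 5): before a front vowel (/i, e/) → [r̥].

[r̥], [r], [r̥]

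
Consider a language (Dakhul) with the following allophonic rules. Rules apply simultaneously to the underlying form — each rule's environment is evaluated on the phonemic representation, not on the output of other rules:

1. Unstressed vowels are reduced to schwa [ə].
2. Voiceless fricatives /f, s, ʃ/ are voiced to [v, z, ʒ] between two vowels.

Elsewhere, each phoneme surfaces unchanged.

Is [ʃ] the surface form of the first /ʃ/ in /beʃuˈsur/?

No

/ʃ/ (between /e/ and /u/) occurs between two vowels → [ʒ] by rule 2.
The actual realization is [ʒ], not [ʃ].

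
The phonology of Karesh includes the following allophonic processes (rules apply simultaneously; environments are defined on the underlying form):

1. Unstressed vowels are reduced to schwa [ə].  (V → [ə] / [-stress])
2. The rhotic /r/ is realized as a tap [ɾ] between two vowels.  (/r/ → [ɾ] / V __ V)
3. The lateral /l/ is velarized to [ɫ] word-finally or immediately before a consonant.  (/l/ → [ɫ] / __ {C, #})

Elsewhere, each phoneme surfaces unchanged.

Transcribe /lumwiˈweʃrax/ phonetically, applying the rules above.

/l/ (word-initial) is in the target of rule 3 but the environment (word-finally or immediately before a consonant) is not met → [l].
Rule 1 applies to /u/ (between /l/ and /m/: in an unstressed syllable) → [ə].
/m/ (between /u/ and /w/) is unaffected → [m].
/w/ stays [w].
Rule 1 applies to /i/ (between /w/ and /w/: in an unstressed syllable) → [ə].
/w/ — not in any rule's target class → [w].
/e/ (between /w/ and /ʃ/): rule 1 targets it, but not in an unstressed syllable → unchanged [e].
/ʃ/ stays [ʃ].
/r/ (between /ʃ/ and /a/) is in the target of rule 2 but the environment (between two vowels) is not met → [r].
/a/ meets the environment for rule 1 (in an unstressed syllable) → [ə].
/x/ (word-final) is unaffected → [x].

[ləmwəˈweʃrəx]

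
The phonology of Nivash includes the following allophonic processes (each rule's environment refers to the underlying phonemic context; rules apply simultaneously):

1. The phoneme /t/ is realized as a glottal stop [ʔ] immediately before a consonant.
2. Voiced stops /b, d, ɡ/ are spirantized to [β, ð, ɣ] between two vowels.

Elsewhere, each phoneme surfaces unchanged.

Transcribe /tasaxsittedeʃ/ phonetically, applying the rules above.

[tasaxsiʔteðeʃ]

/t/ — word-initial; rule 1 does not apply here → [t].
/a/ stays [a].
/s/ (between /a/ and /a/) is unaffected → [s].
/a/ stays [a].
/x/ stays [x].
/s/ (between /x/ and /i/) is unaffected → [s].
/i/ stays [i].
Rule 1 applies to /t/ (between /i/ and /t/: immediately before a consonant) → [ʔ].
/t/ (between /t/ and /e/): rule 1 targets it, but not immediately before a consonant → unchanged [t].
/e/ — not in any rule's target class → [e].
Rule 2 applies to /d/ (between /e/ and /e/: between two vowels) → [ð].
/e/ — not in any rule's target class → [e].
/ʃ/ (word-final): no rule targets it → [ʃ].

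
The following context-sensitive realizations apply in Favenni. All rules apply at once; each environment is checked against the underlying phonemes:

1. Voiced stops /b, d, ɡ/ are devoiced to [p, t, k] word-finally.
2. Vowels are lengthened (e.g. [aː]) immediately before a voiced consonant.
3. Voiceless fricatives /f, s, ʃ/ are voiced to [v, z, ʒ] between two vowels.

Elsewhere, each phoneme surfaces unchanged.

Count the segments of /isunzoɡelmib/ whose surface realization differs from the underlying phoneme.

Segments that undergo a rule: /s/ → [z] (rule 3); /u/ → [uː] (rule 2); /o/ → [oː] (rule 2); /e/ → [eː] (rule 2); /i/ → [iː] (rule 2); /b/ → [p] (rule 1).
All other segments surface unchanged.

6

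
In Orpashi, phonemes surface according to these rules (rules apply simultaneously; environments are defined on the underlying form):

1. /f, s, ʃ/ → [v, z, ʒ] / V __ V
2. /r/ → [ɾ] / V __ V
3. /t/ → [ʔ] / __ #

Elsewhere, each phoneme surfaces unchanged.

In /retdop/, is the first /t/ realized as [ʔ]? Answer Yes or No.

/t/ (between /e/ and /d/) is in the target of rule 3 but the environment (word-finally) is not met → [t].
The actual realization is [t], not [ʔ].

No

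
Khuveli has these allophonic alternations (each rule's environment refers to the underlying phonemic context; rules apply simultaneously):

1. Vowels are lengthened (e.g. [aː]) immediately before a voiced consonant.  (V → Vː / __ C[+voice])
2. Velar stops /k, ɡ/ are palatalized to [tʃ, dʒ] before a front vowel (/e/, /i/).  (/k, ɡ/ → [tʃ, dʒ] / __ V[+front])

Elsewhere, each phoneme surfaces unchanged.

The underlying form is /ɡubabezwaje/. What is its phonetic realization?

[ɡuːbaːbeːzwaːje]

/ɡ/ (word-initial): rule 2 targets it, but not before a front vowel → unchanged [ɡ].
/u/ — between /ɡ/ and /b/, before a voiced consonant — surfaces as [uː] (rule 1).
/b/ stays [b].
/a/ (between /b/ and /b/): before a voiced consonant, so rule 1 applies → [aː].
/b/ (between /a/ and /e/) is unaffected → [b].
/e/ meets the environment for rule 1 (before a voiced consonant) → [eː].
/z/ stays [z].
/w/ stays [w].
/a/ (between /w/ and /j/) occurs before a voiced consonant → [aː] by rule 1.
/j/ (between /a/ and /e/) is unaffected → [j].
/e/ (word-final) fails the environment for rule 1, so it stays [e].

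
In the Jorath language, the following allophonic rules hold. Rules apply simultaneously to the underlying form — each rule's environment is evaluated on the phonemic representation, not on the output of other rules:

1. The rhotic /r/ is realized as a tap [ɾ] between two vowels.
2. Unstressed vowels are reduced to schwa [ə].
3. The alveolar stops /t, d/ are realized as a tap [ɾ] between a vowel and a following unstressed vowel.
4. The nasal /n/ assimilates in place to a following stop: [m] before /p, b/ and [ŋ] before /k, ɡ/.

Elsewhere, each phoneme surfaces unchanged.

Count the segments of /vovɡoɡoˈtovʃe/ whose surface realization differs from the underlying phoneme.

4

Segments that undergo a rule: /o/ → [ə] (rule 2); /o/ → [ə] (rule 2); /o/ → [ə] (rule 2); /e/ → [ə] (rule 2).
All other segments surface unchanged.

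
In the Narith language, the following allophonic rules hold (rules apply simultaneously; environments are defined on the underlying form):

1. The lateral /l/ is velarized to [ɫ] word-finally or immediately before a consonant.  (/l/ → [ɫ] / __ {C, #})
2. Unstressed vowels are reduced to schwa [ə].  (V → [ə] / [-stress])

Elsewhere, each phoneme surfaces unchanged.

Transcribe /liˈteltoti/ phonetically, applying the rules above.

[ləˈteɫtətə]

/l/ (word-initial): rule 1 targets it, but not word-finally or immediately before a consonant → unchanged [l].
/i/ (between /l/ and /t/): in an unstressed syllable, so rule 2 applies → [ə].
/t/ (between /i/ and /e/): no rule targets it → [t].
/e/ — between /t/ and /l/; rule 2 does not apply here → [e].
/l/ (between /e/ and /t/) occurs word-finally or immediately before a consonant → [ɫ] by rule 1.
/t/ — not in any rule's target class → [t].
/o/ (between /t/ and /t/): in an unstressed syllable, so rule 2 applies → [ə].
/t/ — not in any rule's target class → [t].
/i/ — word-final, in an unstressed syllable — surfaces as [ə] (rule 2).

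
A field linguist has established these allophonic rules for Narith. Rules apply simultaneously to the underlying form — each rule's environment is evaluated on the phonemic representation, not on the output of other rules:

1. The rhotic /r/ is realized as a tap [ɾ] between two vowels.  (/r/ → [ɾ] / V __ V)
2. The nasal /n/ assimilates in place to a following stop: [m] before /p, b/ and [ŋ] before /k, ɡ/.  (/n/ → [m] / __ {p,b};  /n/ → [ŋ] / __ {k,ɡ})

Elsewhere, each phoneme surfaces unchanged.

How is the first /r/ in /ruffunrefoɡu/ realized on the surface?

/r/ (word-initial) fails the environment for rule 1, so it stays [r].

[r]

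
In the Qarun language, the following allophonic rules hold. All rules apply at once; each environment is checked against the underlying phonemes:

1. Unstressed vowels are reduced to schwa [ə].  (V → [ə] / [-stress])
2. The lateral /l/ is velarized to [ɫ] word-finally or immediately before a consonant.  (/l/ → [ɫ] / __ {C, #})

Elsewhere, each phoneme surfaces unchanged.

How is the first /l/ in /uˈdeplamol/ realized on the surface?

[l]

/l/ (between /p/ and /a/) is in the target of rule 2 but the environment (word-finally or immediately before a consonant) is not met → [l].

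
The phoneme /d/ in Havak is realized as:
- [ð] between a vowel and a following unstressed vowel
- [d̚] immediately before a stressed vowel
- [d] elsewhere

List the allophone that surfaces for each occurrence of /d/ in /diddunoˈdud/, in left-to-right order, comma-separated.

Occurrence 1 (position 1): no conditioning environment matches → elsewhere allophone [d].
Occurrence 2 (position 3): no conditioning environment matches → elsewhere allophone [d].
Occurrence 3 (position 4): no conditioning environment matches → elsewhere allophone [d].
Occurrence 4 (position 8): immediately before a stressed vowel → [d̚].
Occurrence 5 (position 10): no conditioning environment matches → elsewhere allophone [d].

[d], [d], [d], [d̚], [d]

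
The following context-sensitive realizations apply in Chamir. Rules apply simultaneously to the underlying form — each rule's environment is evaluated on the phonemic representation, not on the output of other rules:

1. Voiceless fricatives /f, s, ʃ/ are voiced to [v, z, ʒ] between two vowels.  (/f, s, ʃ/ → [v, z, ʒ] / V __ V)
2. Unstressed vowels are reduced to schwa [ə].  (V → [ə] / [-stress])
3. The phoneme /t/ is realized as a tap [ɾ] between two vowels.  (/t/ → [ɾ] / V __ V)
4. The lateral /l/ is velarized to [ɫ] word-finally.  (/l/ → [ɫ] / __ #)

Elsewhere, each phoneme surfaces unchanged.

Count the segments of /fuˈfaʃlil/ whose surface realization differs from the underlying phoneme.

4

Segments that undergo a rule: /u/ → [ə] (rule 2); /f/ → [v] (rule 1); /i/ → [ə] (rule 2); /l/ → [ɫ] (rule 4).
All other segments surface unchanged.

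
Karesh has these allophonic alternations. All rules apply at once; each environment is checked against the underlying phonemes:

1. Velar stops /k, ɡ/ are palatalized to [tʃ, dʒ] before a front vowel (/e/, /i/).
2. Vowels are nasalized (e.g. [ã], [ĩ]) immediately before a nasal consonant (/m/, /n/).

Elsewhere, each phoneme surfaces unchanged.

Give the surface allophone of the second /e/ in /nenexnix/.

[e]

/e/ (between /n/ and /x/) fails the environment for rule 2, so it stays [e].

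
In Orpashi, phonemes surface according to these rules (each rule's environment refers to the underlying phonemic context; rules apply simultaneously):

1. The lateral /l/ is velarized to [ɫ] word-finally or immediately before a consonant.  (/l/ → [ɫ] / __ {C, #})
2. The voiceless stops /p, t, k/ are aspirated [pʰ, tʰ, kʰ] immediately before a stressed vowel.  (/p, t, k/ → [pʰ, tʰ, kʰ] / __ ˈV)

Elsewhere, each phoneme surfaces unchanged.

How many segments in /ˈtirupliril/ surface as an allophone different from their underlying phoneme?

Segments that undergo a rule: /t/ → [tʰ] (rule 2); /l/ → [ɫ] (rule 1).
All other segments surface unchanged.

2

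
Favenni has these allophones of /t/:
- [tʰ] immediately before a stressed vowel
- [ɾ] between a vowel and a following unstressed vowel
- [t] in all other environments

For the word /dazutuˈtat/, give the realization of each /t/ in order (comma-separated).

Occurrence 1 (position 5): between a vowel and an unstressed vowel → [ɾ].
Occurrence 2 (position 7): immediately before a stressed vowel → [tʰ].
Occurrence 3 (position 9): no conditioning environment matches → elsewhere allophone [t].

[ɾ], [tʰ], [t]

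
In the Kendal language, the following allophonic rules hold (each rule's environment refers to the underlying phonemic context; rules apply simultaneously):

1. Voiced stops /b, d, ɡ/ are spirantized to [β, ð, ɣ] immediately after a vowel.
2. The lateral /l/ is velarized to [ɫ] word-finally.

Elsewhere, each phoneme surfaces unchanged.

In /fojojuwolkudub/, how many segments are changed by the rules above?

2

Segments that undergo a rule: /d/ → [ð] (rule 1); /b/ → [β] (rule 1).
All other segments surface unchanged.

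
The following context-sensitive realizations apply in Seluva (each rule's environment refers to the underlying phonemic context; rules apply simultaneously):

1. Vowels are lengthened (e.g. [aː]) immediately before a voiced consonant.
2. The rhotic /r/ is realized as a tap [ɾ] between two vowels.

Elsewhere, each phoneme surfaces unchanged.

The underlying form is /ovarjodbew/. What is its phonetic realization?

[oːvaːrjoːdbeːw]

/o/ — word-initial, before a voiced consonant — surfaces as [oː] (rule 1).
/v/ (between /o/ and /a/): no rule targets it → [v].
/a/ — between /v/ and /r/, before a voiced consonant — surfaces as [aː] (rule 1).
/r/ (between /a/ and /j/) fails the environment for rule 2, so it stays [r].
/j/ — not in any rule's target class → [j].
Rule 1 applies to /o/ (between /j/ and /d/: before a voiced consonant) → [oː].
/d/ — not in any rule's target class → [d].
/b/ (between /d/ and /e/) is unaffected → [b].
Rule 1 applies to /e/ (between /b/ and /w/: before a voiced consonant) → [eː].
/w/ (word-final) is unaffected → [w].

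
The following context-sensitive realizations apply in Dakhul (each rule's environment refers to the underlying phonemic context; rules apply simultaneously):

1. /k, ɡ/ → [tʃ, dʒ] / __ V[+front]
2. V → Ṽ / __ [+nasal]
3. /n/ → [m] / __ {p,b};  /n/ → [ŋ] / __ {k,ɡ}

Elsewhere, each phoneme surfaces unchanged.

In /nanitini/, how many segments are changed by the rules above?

2

Segments that undergo a rule: /a/ → [ã] (rule 2); /i/ → [ĩ] (rule 2).
All other segments surface unchanged.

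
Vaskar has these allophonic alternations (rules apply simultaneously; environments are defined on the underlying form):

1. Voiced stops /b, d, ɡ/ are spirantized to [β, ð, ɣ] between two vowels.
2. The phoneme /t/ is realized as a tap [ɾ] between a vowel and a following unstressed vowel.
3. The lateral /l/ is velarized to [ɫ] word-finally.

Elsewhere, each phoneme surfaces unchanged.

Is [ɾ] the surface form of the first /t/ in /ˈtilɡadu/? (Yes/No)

/t/ (word-initial) is in the target of rule 2 but the environment (between a vowel and a following unstressed vowel) is not met → [t].
The actual realization is [t], not [ɾ].

No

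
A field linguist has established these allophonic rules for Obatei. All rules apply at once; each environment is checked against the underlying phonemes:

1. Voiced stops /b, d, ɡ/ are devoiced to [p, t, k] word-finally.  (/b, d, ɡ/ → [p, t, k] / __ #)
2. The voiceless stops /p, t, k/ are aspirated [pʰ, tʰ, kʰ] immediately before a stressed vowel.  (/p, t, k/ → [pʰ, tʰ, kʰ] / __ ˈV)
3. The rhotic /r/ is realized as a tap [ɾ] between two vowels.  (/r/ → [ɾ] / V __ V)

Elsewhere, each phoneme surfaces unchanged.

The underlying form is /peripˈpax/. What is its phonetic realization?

[peɾipˈpʰax]

/p/ (word-initial): rule 2 targets it, but not immediately before a stressed vowel → unchanged [p].
/r/ — between /e/ and /i/, between two vowels — surfaces as [ɾ] (rule 3).
/p/ (between /i/ and /p/): rule 2 targets it, but not immediately before a stressed vowel → unchanged [p].
/p/ (between /p/ and /a/): immediately before a stressed vowel, so rule 2 applies → [pʰ].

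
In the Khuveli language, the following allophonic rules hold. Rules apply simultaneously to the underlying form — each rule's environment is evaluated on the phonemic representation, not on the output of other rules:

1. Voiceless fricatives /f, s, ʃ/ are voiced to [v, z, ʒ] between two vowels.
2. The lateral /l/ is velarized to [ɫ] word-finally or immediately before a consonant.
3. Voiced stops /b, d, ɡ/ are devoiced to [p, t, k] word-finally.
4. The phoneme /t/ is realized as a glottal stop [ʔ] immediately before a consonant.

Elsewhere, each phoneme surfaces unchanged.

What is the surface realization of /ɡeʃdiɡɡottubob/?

[ɡeʃdiɡɡoʔtubop]

/ɡ/ (word-initial) is in the target of rule 3 but the environment (word-finally) is not met → [ɡ].
/e/ (between /ɡ/ and /ʃ/) is unaffected → [e].
/ʃ/ — between /e/ and /d/; rule 1 does not apply here → [ʃ].
/d/ — between /ʃ/ and /i/; rule 3 does not apply here → [d].
/i/ (between /d/ and /ɡ/): no rule targets it → [i].
/ɡ/ (between /i/ and /ɡ/) is in the target of rule 3 but the environment (word-finally) is not met → [ɡ].
/ɡ/ (between /ɡ/ and /o/): rule 3 targets it, but not word-finally → unchanged [ɡ].
/o/ — not in any rule's target class → [o].
Rule 4 applies to /t/ (between /o/ and /t/: immediately before a consonant) → [ʔ].
/t/ (between /t/ and /u/): rule 4 targets it, but not immediately before a consonant → unchanged [t].
/u/ (between /t/ and /b/): no rule targets it → [u].
/b/ (between /u/ and /o/): rule 3 targets it, but not word-finally → unchanged [b].
/o/ stays [o].
/b/ (word-final) occurs word-finally → [p] by rule 3.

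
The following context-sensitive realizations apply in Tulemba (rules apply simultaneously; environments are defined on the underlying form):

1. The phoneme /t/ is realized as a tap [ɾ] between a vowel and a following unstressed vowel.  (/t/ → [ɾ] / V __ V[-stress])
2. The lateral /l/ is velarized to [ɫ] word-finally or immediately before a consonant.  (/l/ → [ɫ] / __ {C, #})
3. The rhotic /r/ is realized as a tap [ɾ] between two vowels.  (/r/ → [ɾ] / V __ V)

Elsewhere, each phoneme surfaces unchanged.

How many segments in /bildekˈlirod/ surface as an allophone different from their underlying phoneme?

Segments that undergo a rule: /l/ → [ɫ] (rule 2); /r/ → [ɾ] (rule 3).
All other segments surface unchanged.

2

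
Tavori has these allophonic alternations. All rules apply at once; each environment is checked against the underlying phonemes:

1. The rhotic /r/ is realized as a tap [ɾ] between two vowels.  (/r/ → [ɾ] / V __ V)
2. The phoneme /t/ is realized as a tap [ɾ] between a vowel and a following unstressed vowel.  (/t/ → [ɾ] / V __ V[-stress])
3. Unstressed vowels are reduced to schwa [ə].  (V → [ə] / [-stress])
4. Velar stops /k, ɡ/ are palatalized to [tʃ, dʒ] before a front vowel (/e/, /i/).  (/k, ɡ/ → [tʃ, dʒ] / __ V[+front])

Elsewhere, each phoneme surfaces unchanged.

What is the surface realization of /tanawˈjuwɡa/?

/t/ (word-initial) is in the target of rule 2 but the environment (between a vowel and a following unstressed vowel) is not met → [t].
Rule 3 applies to /a/ (between /t/ and /n/: in an unstressed syllable) → [ə].
/a/ meets the environment for rule 3 (in an unstressed syllable) → [ə].
/u/ (between /j/ and /w/): rule 3 targets it, but not in an unstressed syllable → unchanged [u].
/ɡ/ (between /w/ and /a/) is in the target of rule 4 but the environment (before a front vowel) is not met → [ɡ].
/a/ meets the environment for rule 3 (in an unstressed syllable) → [ə].

[tənəwˈjuwɡə]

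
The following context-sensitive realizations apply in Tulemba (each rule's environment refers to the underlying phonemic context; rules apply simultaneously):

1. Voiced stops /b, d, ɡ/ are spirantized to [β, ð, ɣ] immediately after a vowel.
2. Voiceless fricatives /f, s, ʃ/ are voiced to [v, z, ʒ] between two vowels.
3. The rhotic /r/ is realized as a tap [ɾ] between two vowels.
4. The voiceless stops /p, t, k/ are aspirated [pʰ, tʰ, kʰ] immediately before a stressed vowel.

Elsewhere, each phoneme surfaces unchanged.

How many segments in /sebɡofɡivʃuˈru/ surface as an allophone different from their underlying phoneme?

2

Segments that undergo a rule: /b/ → [β] (rule 1); /r/ → [ɾ] (rule 3).
All other segments surface unchanged.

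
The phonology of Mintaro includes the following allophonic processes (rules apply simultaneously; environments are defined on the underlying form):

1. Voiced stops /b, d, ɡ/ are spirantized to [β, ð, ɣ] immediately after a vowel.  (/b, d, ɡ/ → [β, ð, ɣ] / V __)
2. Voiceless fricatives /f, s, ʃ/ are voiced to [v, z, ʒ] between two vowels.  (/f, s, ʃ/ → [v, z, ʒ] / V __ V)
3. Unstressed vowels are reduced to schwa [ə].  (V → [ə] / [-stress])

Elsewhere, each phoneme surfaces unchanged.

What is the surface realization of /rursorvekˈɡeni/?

/r/ (word-initial): no rule targets it → [r].
Rule 3 applies to /u/ (between /r/ and /r/: in an unstressed syllable) → [ə].
/r/ — not in any rule's target class → [r].
/s/ (between /r/ and /o/) fails the environment for rule 2, so it stays [s].
/o/ (between /s/ and /r/) occurs in an unstressed syllable → [ə] by rule 3.
/r/ stays [r].
/v/ stays [v].
/e/ — between /v/ and /k/, in an unstressed syllable — surfaces as [ə] (rule 3).
/k/ stays [k].
/ɡ/ (between /k/ and /e/): rule 1 targets it, but not immediately after a vowel → unchanged [ɡ].
/e/ — between /ɡ/ and /n/; rule 3 does not apply here → [e].
/n/ stays [n].
/i/ (word-final) occurs in an unstressed syllable → [ə] by rule 3.

[rərsərvəkˈɡenə]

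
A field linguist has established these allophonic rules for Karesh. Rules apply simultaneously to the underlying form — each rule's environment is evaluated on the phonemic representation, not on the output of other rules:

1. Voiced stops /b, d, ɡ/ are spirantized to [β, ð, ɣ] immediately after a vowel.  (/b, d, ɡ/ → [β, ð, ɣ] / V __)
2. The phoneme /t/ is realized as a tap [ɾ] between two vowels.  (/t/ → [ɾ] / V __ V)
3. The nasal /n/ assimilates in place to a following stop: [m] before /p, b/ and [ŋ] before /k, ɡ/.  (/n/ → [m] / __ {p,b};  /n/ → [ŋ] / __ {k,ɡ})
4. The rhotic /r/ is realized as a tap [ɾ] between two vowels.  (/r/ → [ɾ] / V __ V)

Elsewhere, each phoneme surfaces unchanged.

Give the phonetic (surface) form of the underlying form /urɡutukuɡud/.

/u/ — not in any rule's target class → [u].
/r/ (between /u/ and /ɡ/) is in the target of rule 4 but the environment (between two vowels) is not met → [r].
/ɡ/ (between /r/ and /u/) fails the environment for rule 1, so it stays [ɡ].
/u/ — not in any rule's target class → [u].
Rule 2 applies to /t/ (between /u/ and /u/: between two vowels) → [ɾ].
/u/ — not in any rule's target class → [u].
/k/ — not in any rule's target class → [k].
/u/ stays [u].
/ɡ/ (between /u/ and /u/) occurs immediately after a vowel → [ɣ] by rule 1.
/u/ (between /ɡ/ and /d/) is unaffected → [u].
/d/ — word-final, immediately after a vowel — surfaces as [ð] (rule 1).

[urɡuɾukuɣuð]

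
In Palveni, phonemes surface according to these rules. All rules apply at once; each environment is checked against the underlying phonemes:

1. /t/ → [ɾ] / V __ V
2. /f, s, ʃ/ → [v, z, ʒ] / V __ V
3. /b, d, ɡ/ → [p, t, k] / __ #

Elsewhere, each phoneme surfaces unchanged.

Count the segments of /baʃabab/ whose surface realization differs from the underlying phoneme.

2

Segments that undergo a rule: /ʃ/ → [ʒ] (rule 2); /b/ → [p] (rule 3).
All other segments surface unchanged.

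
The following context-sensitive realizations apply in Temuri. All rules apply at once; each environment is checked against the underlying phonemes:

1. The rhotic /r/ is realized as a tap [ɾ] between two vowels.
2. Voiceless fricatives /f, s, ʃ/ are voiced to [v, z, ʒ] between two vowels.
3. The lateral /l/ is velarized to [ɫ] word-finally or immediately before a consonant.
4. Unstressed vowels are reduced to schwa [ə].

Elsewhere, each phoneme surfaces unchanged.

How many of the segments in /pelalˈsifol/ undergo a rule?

6

Segments that undergo a rule: /e/ → [ə] (rule 4); /a/ → [ə] (rule 4); /l/ → [ɫ] (rule 3); /f/ → [v] (rule 2); /o/ → [ə] (rule 4); /l/ → [ɫ] (rule 3).
All other segments surface unchanged.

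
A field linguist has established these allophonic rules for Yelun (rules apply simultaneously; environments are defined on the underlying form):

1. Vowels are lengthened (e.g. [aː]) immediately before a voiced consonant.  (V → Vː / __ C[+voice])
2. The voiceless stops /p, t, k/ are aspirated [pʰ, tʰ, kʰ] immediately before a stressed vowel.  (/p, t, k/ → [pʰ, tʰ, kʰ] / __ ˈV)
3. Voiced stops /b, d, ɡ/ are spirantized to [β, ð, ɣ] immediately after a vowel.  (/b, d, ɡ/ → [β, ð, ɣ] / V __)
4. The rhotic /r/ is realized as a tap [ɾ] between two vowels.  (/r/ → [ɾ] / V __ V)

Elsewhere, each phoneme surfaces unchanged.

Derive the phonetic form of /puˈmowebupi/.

/p/ (word-initial) fails the environment for rule 2, so it stays [p].
/u/ meets the environment for rule 1 (before a voiced consonant) → [uː].
/m/ stays [m].
Rule 1 applies to /o/ (between /m/ and /w/: before a voiced consonant) → [oː].
/w/ stays [w].
Rule 1 applies to /e/ (between /w/ and /b/: before a voiced consonant) → [eː].
/b/ — between /e/ and /u/, immediately after a vowel — surfaces as [β] (rule 3).
/u/ (between /b/ and /p/) fails the environment for rule 1, so it stays [u].
/p/ (between /u/ and /i/) fails the environment for rule 2, so it stays [p].
/i/ (word-final) fails the environment for rule 1, so it stays [i].

[puːˈmoːweːβupi]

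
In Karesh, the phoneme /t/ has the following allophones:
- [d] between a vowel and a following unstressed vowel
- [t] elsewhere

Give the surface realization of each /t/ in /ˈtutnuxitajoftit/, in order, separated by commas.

Occurrence 1 (position 1): no conditioning environment matches → elsewhere allophone [t].
Occurrence 2 (position 3): no conditioning environment matches → elsewhere allophone [t].
Occurrence 3 (position 8): between a vowel and a following unstressed vowel → [d].
Occurrence 4 (position 13): no conditioning environment matches → elsewhere allophone [t].
Occurrence 5 (position 15): no conditioning environment matches → elsewhere allophone [t].

[t], [t], [d], [t], [t]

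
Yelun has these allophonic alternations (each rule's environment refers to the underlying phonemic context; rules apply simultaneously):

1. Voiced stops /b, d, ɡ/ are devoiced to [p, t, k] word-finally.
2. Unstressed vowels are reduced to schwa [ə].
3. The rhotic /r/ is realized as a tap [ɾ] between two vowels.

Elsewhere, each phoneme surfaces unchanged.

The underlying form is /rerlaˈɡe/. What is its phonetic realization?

[rərləˈɡe]

/r/ — word-initial; rule 3 does not apply here → [r].
/e/ (between /r/ and /r/): in an unstressed syllable, so rule 2 applies → [ə].
/r/ (between /e/ and /l/) fails the environment for rule 3, so it stays [r].
/a/ — between /l/ and /ɡ/, in an unstressed syllable — surfaces as [ə] (rule 2).
/ɡ/ (between /a/ and /e/) is in the target of rule 1 but the environment (word-finally) is not met → [ɡ].
/e/ (word-final): rule 2 targets it, but not in an unstressed syllable → unchanged [e].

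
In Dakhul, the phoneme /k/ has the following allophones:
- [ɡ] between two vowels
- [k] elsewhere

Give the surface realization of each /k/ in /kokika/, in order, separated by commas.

Occurrence 1 (position 1): no conditioning environment matches → elsewhere allophone [k].
Occurrence 2 (position 3): between two vowels → [ɡ].
Occurrence 3 (position 5): between two vowels → [ɡ].

[k], [ɡ], [ɡ]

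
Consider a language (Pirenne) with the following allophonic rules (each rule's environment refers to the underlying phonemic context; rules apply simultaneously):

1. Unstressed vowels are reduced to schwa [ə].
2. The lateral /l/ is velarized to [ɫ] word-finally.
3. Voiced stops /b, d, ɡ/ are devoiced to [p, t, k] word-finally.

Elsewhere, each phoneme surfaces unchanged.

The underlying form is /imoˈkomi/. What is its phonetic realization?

/i/ — word-initial, in an unstressed syllable — surfaces as [ə] (rule 1).
/o/ meets the environment for rule 1 (in an unstressed syllable) → [ə].
/o/ (between /k/ and /m/) fails the environment for rule 1, so it stays [o].
/i/ — word-final, in an unstressed syllable — surfaces as [ə] (rule 1).

[əməˈkomə]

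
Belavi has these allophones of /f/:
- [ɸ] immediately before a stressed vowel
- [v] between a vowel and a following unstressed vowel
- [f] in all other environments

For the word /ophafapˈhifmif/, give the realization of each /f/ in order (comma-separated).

[v], [f], [f]

Occurrence 1 (position 5): between a vowel and a following unstressed vowel → [v].
Occurrence 2 (position 10): no conditioning environment matches → elsewhere allophone [f].
Occurrence 3 (position 13): no conditioning environment matches → elsewhere allophone [f].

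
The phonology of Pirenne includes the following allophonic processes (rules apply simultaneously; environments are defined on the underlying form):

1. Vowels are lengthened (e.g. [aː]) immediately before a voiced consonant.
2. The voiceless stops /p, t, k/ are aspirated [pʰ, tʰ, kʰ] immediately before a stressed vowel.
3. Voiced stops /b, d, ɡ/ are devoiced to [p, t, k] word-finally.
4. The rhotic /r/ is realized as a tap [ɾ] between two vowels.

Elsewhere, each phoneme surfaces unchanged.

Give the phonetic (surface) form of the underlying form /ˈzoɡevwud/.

[ˈzoːɡeːvwuːt]

/o/ meets the environment for rule 1 (before a voiced consonant) → [oː].
/ɡ/ (between /o/ and /e/) is in the target of rule 3 but the environment (word-finally) is not met → [ɡ].
/e/ — between /ɡ/ and /v/, before a voiced consonant — surfaces as [eː] (rule 1).
/u/ (between /w/ and /d/): before a voiced consonant, so rule 1 applies → [uː].
/d/ — word-final, word-finally — surfaces as [t] (rule 3).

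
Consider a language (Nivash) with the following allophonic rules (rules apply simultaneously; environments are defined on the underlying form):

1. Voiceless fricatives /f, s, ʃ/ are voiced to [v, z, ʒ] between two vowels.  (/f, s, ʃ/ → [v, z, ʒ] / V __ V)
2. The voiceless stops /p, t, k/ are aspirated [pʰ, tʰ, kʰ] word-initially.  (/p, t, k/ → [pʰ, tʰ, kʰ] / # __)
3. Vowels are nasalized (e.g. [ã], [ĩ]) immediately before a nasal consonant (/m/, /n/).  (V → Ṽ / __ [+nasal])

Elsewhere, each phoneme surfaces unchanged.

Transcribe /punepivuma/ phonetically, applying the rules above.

/p/ meets the environment for rule 2 (word-initially) → [pʰ].
/u/ (between /p/ and /n/): before a nasal consonant, so rule 3 applies → [ũ].
/n/ (between /u/ and /e/): no rule targets it → [n].
/e/ — between /n/ and /p/; rule 3 does not apply here → [e].
/p/ (between /e/ and /i/): rule 2 targets it, but not word-initially → unchanged [p].
/i/ (between /p/ and /v/) is in the target of rule 3 but the environment (before a nasal consonant) is not met → [i].
/v/ — not in any rule's target class → [v].
/u/ (between /v/ and /m/): before a nasal consonant, so rule 3 applies → [ũ].
/m/ (between /u/ and /a/): no rule targets it → [m].
/a/ (word-final): rule 3 targets it, but not before a nasal consonant → unchanged [a].

[pʰũnepivũma]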